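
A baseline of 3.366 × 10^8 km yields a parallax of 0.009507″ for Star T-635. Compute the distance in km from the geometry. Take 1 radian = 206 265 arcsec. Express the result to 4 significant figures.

θ = 0.009507″ = 0.009507/206265 = 4.6091 × 10^-8 rad.
d = B/θ = (3.366 × 10^8) / (4.6091 × 10^-8) = 7.3029 × 10^15 km.

7.303 × 10^15 km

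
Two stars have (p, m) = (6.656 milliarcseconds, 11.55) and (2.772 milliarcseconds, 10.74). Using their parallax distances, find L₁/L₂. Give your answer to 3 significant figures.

d₁ = 1/p₁ = 1/0.006656″ = 150.24 pc; d₂ = 1/p₂ = 1/0.002772″ = 360.75 pc.
M₁ = m₁ − 5 log₁₀ d₁ + 5 = 11.55 − 10.8839 + 5 = 5.6661.
M₂ = 10.74 − 12.7860 + 5 = 2.9540.
L₁/L₂ = 10^(0.4(M₂ − M₁)) = 10^(0.4 × (-2.7121)) = 10^(-1.08484) = 0.082255.

L₁/L₂ = 0.0823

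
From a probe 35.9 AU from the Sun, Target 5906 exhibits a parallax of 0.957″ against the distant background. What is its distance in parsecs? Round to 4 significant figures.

With baseline B (in AU) and parallax p (in arcsec), d = B/p parsecs.
d = 35.9 / 0.957 = 37.513 pc.

37.51 pc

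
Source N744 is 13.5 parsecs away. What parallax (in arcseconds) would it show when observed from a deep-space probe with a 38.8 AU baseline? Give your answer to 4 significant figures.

p (arcsec) = B (AU) / d (pc).
p = 38.8 / 13.5 = 2.8741 arcsec.

2.874 arcsec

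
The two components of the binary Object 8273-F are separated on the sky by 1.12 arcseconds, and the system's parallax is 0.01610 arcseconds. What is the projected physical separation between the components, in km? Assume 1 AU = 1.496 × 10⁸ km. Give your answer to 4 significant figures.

d = 1/p = 1/0.01610″ = 62.112 pc.
At distance d (pc), an angle of θ arcsec spans θ·d AU: s = 1.12 × 62.112 = 69.565 AU.
= 69.565 × 1.496 × 10⁸ km = 1.0407 × 10^10 km.

1.041 × 10^10 km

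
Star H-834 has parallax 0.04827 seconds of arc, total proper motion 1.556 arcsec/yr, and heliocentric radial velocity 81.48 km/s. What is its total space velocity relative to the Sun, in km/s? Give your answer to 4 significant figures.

d = 1/p = 1/0.04827″ = 20.717 pc.
v_t = 4.740 μ d = 4.740 × 1.556 × 20.717 = 152.8 km/s.
v = √(v_r² + v_t²) = √(81.48² + 152.8²) = √29986.8 = 173.17 km/s.

173.2 km/s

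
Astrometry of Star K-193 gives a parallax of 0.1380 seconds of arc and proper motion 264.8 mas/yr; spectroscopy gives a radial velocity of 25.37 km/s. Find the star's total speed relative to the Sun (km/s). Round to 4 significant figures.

d = 1/p = 1/0.1380″ = 7.2464 pc.
μ = 264.8 mas/yr = 0.2648 ″/yr.
v_t = 4.740 μ d = 4.740 × 0.2648 × 7.2464 = 9.0953 km/s.
v = √(v_r² + v_t²) = √(25.37² + 9.0953²) = √726.361 = 26.951 km/s.

26.95 km/s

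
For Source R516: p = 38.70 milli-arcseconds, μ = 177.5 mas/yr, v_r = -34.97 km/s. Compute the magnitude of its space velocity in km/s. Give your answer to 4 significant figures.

41.18 km/s

d = 1/p = 1/0.03870″ = 25.84 pc.
μ = 177.5 mas/yr = 0.1775 ″/yr.
v_t = 4.740 μ d = 4.740 × 0.1775 × 25.84 = 21.74 km/s.
v = √(v_r² + v_t²) = √((-34.97)² + 21.74²) = √1695.53 = 41.177 km/s.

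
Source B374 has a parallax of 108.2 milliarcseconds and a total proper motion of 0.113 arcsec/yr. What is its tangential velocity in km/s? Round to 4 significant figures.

4.950 km/s

d = 1/p = 1/0.1082″ = 9.2421 pc.
v_t = 4.74 × μ × d = 4.74 × 0.113 × 9.2421 = 4.9503 km/s.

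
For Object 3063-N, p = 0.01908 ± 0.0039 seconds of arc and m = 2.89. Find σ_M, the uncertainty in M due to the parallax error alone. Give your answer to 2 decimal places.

M = m − 5 log₁₀ d + 5 = m + 5 log₁₀ p + 5, so ∂M/∂p = 5/(p ln 10).
σ_M = (5/ln 10) · (σ_p/p) = 2.1715 × 0.0039/0.01908 = 2.1715 × 0.2044 = 0.44385.

σ_M = 0.44 mag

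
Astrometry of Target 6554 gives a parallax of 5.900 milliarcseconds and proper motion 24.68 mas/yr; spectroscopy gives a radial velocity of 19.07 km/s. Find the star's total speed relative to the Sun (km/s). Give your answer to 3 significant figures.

d = 1/p = 1/0.005900″ = 169.49 pc.
μ = 24.68 mas/yr = 0.02468 ″/yr.
v_t = 4.740 μ d = 4.740 × 0.02468 × 169.49 = 19.827 km/s.
v = √(v_r² + v_t²) = √(19.07² + 19.827²) = √756.775 = 27.51 km/s.

27.5 km/s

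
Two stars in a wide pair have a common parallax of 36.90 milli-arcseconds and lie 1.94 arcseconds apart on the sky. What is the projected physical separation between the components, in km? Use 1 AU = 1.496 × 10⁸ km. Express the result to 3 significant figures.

d = 1/p = 1/0.03690″ = 27.1 pc.
At distance d (pc), an angle of θ arcsec spans θ·d AU: s = 1.94 × 27.1 = 52.574 AU.
= 52.574 × 1.496 × 10⁸ km = 7.8651 × 10^9 km.

7.87 × 10^9 km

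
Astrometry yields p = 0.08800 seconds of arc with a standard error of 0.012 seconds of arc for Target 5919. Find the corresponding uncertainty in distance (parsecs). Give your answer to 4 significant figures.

d = 1/p, so σ_d = σ_p / p².
σ_d = 0.0120 / (0.08800)² = 0.0120 / 0.007744 = 1.5496 pc.

1.550 pc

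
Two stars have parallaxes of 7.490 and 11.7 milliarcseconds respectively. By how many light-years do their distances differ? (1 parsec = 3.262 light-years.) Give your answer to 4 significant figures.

156.7 ly

d_A = 1/0.007490″ = 133.51 pc; d_B = 1/0.01170″ = 85.47 pc.
|d_B − d_A| = |85.47 − 133.51| = 48.04 pc = 48.04 × 3.262 ly = 156.71 ly.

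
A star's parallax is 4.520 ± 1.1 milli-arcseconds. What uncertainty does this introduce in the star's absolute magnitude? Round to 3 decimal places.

σ_M = 0.528 mag

M = m − 5 log₁₀ d + 5 = m + 5 log₁₀ p + 5, so ∂M/∂p = 5/(p ln 10).
σ_M = (5/ln 10) · (σ_p/p) = 2.1715 × 1.1/4.520 = 2.1715 × 0.24336 = 0.52846.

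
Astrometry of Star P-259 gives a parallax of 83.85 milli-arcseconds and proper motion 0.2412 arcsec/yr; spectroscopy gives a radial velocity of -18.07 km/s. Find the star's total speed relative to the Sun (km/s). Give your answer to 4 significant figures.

d = 1/p = 1/0.08385″ = 11.926 pc.
v_t = 4.740 μ d = 4.740 × 0.2412 × 11.926 = 13.635 km/s.
v = √(v_r² + v_t²) = √((-18.07)² + 13.635²) = √512.438 = 22.637 km/s.

22.64 km/s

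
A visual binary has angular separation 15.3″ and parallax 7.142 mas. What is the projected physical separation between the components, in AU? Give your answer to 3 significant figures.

d = 1/p = 1/0.007142″ = 140.02 pc.
At distance d (pc), an angle of θ arcsec spans θ·d AU: s = 15.3 × 140.02 = 2142.3 AU.

2140 AU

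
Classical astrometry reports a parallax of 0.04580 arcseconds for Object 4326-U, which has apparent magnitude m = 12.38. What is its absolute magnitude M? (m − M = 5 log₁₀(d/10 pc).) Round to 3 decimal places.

d = 1/p = 1/0.04580″ = 21.834 pc.
m − M = 5 log₁₀(21.834) − 5 = 6.6957 − 5 = 1.6957.
M = m − (m − M) = 12.38 − 1.6957 = 10.684.

M = 10.684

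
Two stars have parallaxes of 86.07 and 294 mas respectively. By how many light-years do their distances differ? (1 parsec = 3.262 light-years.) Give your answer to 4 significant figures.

d_A = 1/0.08607″ = 11.618 pc; d_B = 1/0.2940″ = 3.4014 pc.
|d_B − d_A| = |3.4014 − 11.618| = 8.2166 pc = 8.2166 × 3.262 ly = 26.803 ly.

26.80 ly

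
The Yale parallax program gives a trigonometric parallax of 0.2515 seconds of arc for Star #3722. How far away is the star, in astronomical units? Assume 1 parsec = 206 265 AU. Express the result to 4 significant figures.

820100 AU

d = 1/p = 1/0.2515 = 3.9761 pc.
In AU: 3.9761 × 206265 = 8.2013 × 10^5 AU.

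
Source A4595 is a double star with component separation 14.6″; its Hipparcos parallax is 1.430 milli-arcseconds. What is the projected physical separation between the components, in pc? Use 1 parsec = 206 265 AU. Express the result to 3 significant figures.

d = 1/p = 1/0.001430″ = 699.3 pc.
At distance d (pc), an angle of θ arcsec spans θ·d AU: s = 14.6 × 699.3 = 10210 AU.
= 10210 / 206265 = 0.049499 pc.

0.0495 pc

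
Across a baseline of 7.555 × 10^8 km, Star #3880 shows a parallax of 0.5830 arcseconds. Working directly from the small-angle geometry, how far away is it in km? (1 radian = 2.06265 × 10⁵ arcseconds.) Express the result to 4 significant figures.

2.673 × 10^14 km

θ = 0.5830″ = 0.5830/206265 = 2.8265 × 10^-6 rad.
d = B/θ = (7.555 × 10^8) / (2.8265 × 10^-6) = 2.6729 × 10^14 km.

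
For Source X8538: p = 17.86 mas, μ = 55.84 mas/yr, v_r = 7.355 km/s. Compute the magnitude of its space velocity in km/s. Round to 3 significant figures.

16.5 km/s

d = 1/p = 1/0.01786″ = 55.991 pc.
μ = 55.84 mas/yr = 0.05584 ″/yr.
v_t = 4.740 μ d = 4.740 × 0.05584 × 55.991 = 14.82 km/s.
v = √(v_r² + v_t²) = √(7.355² + 14.82²) = √273.728 = 16.545 km/s.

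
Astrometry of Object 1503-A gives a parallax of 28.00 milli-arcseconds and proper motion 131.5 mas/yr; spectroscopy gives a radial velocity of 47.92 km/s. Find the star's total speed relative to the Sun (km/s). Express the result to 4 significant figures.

52.84 km/s

d = 1/p = 1/0.02800″ = 35.714 pc.
μ = 131.5 mas/yr = 0.1315 ″/yr.
v_t = 4.740 μ d = 4.740 × 0.1315 × 35.714 = 22.261 km/s.
v = √(v_r² + v_t²) = √(47.92² + 22.261²) = √2791.88 = 52.838 km/s.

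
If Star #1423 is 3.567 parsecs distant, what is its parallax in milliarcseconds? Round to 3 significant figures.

280 mas

p = 1/d = 1/3.567 = 0.28035 arcsec.
= 0.28035 × 1000 = 280.35 mas.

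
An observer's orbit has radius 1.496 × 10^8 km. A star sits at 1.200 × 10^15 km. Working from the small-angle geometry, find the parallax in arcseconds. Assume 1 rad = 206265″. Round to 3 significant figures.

0.0257 arcsec

θ ≈ B/d = (1.496 × 10^8) / (1.200 × 10^15) = 1.2467 × 10^-7 rad.
In arcseconds: 1.2467 × 10^-7 × 206265 = 0.025715″.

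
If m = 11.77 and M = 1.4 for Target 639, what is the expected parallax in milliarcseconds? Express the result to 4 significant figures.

0.8433 mas

m − M = 11.77 − 1.4 = 10.37.
d = 10^((m−M)/5 + 1) = 10^3.074 = 1185.8 pc.
p = 1/d = 1/1185.8 = 0.00084331 arcsec = 0.84331 mas.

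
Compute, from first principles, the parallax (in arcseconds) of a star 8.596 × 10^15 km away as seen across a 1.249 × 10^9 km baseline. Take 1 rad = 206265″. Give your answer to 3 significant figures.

θ ≈ B/d = (1.249 × 10^9) / (8.596 × 10^15) = 1.4530 × 10^-7 rad.
In arcseconds: 1.4530 × 10^-7 × 206265 = 0.02997″.

0.0300 arcsec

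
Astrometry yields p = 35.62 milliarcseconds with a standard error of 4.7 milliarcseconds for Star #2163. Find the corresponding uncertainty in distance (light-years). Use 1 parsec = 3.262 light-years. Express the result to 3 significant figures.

12.1 ly

d = 1/p, so σ_d = σ_p / p².
σ_d = 0.00470 / (0.03562)² = 0.00470 / 0.0012688 = 3.7043 pc = 3.7043 × 3.262 ly = 12.083 ly.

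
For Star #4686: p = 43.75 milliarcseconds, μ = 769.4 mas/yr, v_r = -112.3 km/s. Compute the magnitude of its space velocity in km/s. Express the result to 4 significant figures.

139.9 km/s

d = 1/p = 1/0.04375″ = 22.857 pc.
μ = 769.4 mas/yr = 0.7694 ″/yr.
v_t = 4.740 μ d = 4.740 × 0.7694 × 22.857 = 83.358 km/s.
v = √(v_r² + v_t²) = √((-112.3)² + 83.358²) = √19559.8 = 139.86 km/s.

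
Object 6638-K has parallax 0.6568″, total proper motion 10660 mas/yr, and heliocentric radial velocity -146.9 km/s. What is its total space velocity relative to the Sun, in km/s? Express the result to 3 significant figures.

166 km/s

d = 1/p = 1/0.6568″ = 1.5225 pc.
μ = 10660 mas/yr = 10.66 ″/yr.
v_t = 4.740 μ d = 4.740 × 10.66 × 1.5225 = 76.929 km/s.
v = √(v_r² + v_t²) = √((-146.9)² + 76.929²) = √27497.7 = 165.82 km/s.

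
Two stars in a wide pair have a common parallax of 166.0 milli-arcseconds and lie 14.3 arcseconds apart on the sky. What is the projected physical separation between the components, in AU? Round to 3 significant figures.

86.1 AU

d = 1/p = 1/0.1660″ = 6.0241 pc.
At distance d (pc), an angle of θ arcsec spans θ·d AU: s = 14.3 × 6.0241 = 86.145 AU.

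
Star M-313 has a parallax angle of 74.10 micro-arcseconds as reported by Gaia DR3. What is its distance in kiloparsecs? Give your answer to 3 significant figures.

p = 74.10 micro-arcseconds = 0.00007410 arcsec.
d = 1/p = 1/0.00007410 = 13495 pc.
= 13.495 kpc.

13.5 kpc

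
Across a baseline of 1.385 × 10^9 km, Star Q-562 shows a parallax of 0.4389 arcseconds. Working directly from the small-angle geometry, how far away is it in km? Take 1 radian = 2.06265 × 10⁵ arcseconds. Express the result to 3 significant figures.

θ = 0.4389″ = 0.4389/206265 = 2.1278 × 10^-6 rad.
d = B/θ = (1.385 × 10^9) / (2.1278 × 10^-6) = 6.5091 × 10^14 km.

6.51 × 10^14 km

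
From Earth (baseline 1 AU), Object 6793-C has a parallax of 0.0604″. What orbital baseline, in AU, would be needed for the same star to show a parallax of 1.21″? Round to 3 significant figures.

20.0 AU

Parallax scales linearly with baseline: p ∝ B, so B = p_target / p_Earth × 1 AU.
B = 1.21 / 0.0604 = 20.033 AU.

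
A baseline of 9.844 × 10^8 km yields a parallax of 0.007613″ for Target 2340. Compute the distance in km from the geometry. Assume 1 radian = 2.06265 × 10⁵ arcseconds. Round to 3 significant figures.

2.67 × 10^16 km

θ = 0.007613″ = 0.007613/206265 = 3.6909 × 10^-8 rad.
d = B/θ = (9.844 × 10^8) / (3.6909 × 10^-8) = 2.6671 × 10^16 km.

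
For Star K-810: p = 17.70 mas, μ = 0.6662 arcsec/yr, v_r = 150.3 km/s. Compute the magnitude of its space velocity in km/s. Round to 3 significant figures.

d = 1/p = 1/0.01770″ = 56.497 pc.
v_t = 4.740 μ d = 4.740 × 0.6662 × 56.497 = 178.41 km/s.
v = √(v_r² + v_t²) = √(150.3² + 178.41²) = √54420.2 = 233.28 km/s.

233 km/s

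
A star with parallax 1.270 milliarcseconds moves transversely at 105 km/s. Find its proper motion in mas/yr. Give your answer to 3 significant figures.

d = 1/p = 1/0.001270″ = 787.4 pc.
μ = v_t / (4.74 d) = 105 / (4.74 × 787.4) = 105 / 3732.3 = 0.028133 ″/yr = 28.133 mas/yr.

28.1 mas/yr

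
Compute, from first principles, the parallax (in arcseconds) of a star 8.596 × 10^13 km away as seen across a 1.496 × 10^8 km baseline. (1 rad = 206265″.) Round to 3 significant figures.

0.359 arcsec

θ ≈ B/d = (1.496 × 10^8) / (8.596 × 10^13) = 1.7403 × 10^-6 rad.
In arcseconds: 1.7403 × 10^-6 × 206265 = 0.35896″.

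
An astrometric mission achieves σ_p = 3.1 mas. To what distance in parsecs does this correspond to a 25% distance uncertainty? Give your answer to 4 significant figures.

80.65 pc

σ_d/d = σ_p/p, so the condition is σ_p/p ≤ 0.25, i.e. p ≥ σ_p/0.25.
p_min = 3.1/0.25 = 12.4 mas = 0.0124 arcsec.
d_max = 1/p_min = 1/0.0124 = 80.645 pc.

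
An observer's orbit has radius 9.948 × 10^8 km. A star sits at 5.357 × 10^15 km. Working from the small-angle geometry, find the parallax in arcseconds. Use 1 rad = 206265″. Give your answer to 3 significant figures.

0.0383 arcsec

θ ≈ B/d = (9.948 × 10^8) / (5.357 × 10^15) = 1.8570 × 10^-7 rad.
In arcseconds: 1.8570 × 10^-7 × 206265 = 0.038303″.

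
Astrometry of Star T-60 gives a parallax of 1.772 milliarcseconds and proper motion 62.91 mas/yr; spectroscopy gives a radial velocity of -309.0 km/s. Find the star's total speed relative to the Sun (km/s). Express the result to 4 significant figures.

d = 1/p = 1/0.001772″ = 564.33 pc.
μ = 62.91 mas/yr = 0.06291 ″/yr.
v_t = 4.740 μ d = 4.740 × 0.06291 × 564.33 = 168.28 km/s.
v = √(v_r² + v_t²) = √((-309.0)² + 168.28²) = √123799 = 351.85 km/s.

351.9 km/s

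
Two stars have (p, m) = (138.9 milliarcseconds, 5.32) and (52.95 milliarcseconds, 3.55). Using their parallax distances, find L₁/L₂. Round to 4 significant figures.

L₁/L₂ = 0.02847

d₁ = 1/p₁ = 1/0.1389″ = 7.1994 pc; d₂ = 1/p₂ = 1/0.05295″ = 18.886 pc.
M₁ = m₁ − 5 log₁₀ d₁ + 5 = 5.32 − 4.2865 + 5 = 6.0335.
M₂ = 3.55 − 6.3807 + 5 = 2.1693.
L₁/L₂ = 10^(0.4(M₂ − M₁)) = 10^(0.4 × (-3.8642)) = 10^(-1.54568) = 0.028466.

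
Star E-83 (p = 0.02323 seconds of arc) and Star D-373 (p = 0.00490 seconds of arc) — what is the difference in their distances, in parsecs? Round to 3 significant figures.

d_A = 1/0.02323″ = 43.048 pc; d_B = 1/0.004900″ = 204.08 pc.
|d_B − d_A| = |204.08 − 43.048| = 161.03 pc.

161 pc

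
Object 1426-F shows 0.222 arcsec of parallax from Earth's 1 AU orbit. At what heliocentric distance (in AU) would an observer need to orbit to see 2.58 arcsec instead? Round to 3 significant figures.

Parallax scales linearly with baseline: p ∝ B, so B = p_target / p_Earth × 1 AU.
B = 2.58 / 0.222 = 11.622 AU.

11.6 AU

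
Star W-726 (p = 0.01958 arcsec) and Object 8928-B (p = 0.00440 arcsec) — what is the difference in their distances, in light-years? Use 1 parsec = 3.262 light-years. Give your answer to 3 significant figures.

575 ly

d_A = 1/0.01958″ = 51.073 pc; d_B = 1/0.004400″ = 227.27 pc.
|d_B − d_A| = |227.27 − 51.073| = 176.2 pc = 176.2 × 3.262 ly = 574.76 ly.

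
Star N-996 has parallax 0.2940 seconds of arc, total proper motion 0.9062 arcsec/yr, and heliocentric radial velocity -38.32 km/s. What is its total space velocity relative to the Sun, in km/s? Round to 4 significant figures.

41.01 km/s

d = 1/p = 1/0.2940″ = 3.4014 pc.
v_t = 4.740 μ d = 4.740 × 0.9062 × 3.4014 = 14.61 km/s.
v = √(v_r² + v_t²) = √((-38.32)² + 14.61²) = √1681.87 = 41.011 km/s.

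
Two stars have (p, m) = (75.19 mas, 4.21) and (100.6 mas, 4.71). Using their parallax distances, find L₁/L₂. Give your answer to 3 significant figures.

L₁/L₂ = 2.84

d₁ = 1/p₁ = 1/0.07519″ = 13.3 pc; d₂ = 1/p₂ = 1/0.1006″ = 9.9404 pc.
M₁ = m₁ − 5 log₁₀ d₁ + 5 = 4.21 − 5.6193 + 5 = 3.5907.
M₂ = 4.71 − 4.9870 + 5 = 4.7230.
L₁/L₂ = 10^(0.4(M₂ − M₁)) = 10^(0.4 × 1.1323) = 10^0.45292 = 2.8374.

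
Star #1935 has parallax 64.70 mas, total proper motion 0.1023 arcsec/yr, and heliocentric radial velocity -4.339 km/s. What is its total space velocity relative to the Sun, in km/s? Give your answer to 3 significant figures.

8.66 km/s

d = 1/p = 1/0.06470″ = 15.456 pc.
v_t = 4.740 μ d = 4.740 × 0.1023 × 15.456 = 7.4946 km/s.
v = √(v_r² + v_t²) = √((-4.339)² + 7.4946²) = √74.996 = 8.66 km/s.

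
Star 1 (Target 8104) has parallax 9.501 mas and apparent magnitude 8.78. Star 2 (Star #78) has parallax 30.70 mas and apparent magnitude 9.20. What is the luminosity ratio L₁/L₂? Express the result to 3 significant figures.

d₁ = 1/p₁ = 1/0.009501″ = 105.25 pc; d₂ = 1/p₂ = 1/0.03070″ = 32.573 pc.
M₁ = m₁ − 5 log₁₀ d₁ + 5 = 8.78 − 10.1111 + 5 = 3.6689.
M₂ = 9.20 − 7.5643 + 5 = 6.6357.
L₁/L₂ = 10^(0.4(M₂ − M₁)) = 10^(0.4 × 2.9668) = 10^1.18672 = 15.372.

L₁/L₂ = 15.4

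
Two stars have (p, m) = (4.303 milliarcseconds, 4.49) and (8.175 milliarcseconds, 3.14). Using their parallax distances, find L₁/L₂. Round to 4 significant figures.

d₁ = 1/p₁ = 1/0.004303″ = 232.4 pc; d₂ = 1/p₂ = 1/0.008175″ = 122.32 pc.
M₁ = m₁ − 5 log₁₀ d₁ + 5 = 4.49 − 11.8312 + 5 = -2.3412.
M₂ = 3.14 − 10.4375 + 5 = -2.2975.
L₁/L₂ = 10^(0.4(M₂ − M₁)) = 10^(0.4 × 0.0437) = 10^0.01748 = 1.0411.

L₁/L₂ = 1.041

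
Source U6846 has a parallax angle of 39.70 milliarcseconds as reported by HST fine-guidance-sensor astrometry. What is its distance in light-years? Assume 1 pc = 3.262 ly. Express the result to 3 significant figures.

p = 39.70 milliarcseconds = 0.03970 arcsec.
d = 1/p = 1/0.03970 = 25.189 pc.
In light-years: 25.189 × 3.262 = 82.167 ly.

82.2 light years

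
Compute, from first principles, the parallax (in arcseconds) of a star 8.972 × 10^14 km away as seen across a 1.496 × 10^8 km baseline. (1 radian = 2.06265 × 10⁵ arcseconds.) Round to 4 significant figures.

0.03439 arcsec

θ ≈ B/d = (1.496 × 10^8) / (8.972 × 10^14) = 1.6674 × 10^-7 rad.
In arcseconds: 1.6674 × 10^-7 × 206265 = 0.034393″.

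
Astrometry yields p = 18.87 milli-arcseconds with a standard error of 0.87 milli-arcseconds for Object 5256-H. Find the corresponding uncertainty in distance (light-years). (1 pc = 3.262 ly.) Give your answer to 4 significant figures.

7.970 ly

d = 1/p, so σ_d = σ_p / p².
σ_d = 0.000870 / (0.01887)² = 0.000870 / 0.00035608 = 2.4433 pc = 2.4433 × 3.262 ly = 7.97 ly.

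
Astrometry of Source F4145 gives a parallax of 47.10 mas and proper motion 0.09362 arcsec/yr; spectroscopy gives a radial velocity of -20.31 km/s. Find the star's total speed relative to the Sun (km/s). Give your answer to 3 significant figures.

d = 1/p = 1/0.04710″ = 21.231 pc.
v_t = 4.740 μ d = 4.740 × 0.09362 × 21.231 = 9.4214 km/s.
v = √(v_r² + v_t²) = √((-20.31)² + 9.4214²) = √501.259 = 22.389 km/s.

22.4 km/s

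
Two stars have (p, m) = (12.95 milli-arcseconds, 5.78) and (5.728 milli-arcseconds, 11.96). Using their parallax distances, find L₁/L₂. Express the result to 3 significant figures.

L₁/L₂ = 58.0

d₁ = 1/p₁ = 1/0.01295″ = 77.22 pc; d₂ = 1/p₂ = 1/0.005728″ = 174.58 pc.
M₁ = m₁ − 5 log₁₀ d₁ + 5 = 5.78 − 9.4386 + 5 = 1.3414.
M₂ = 11.96 − 11.2100 + 5 = 5.7500.
L₁/L₂ = 10^(0.4(M₂ − M₁)) = 10^(0.4 × 4.4086) = 10^1.76344 = 58.002.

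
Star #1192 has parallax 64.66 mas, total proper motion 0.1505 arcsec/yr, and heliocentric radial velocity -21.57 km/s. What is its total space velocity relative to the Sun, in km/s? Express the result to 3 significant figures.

24.2 km/s

d = 1/p = 1/0.06466″ = 15.466 pc.
v_t = 4.740 μ d = 4.740 × 0.1505 × 15.466 = 11.033 km/s.
v = √(v_r² + v_t²) = √((-21.57)² + 11.033²) = √586.992 = 24.228 km/s.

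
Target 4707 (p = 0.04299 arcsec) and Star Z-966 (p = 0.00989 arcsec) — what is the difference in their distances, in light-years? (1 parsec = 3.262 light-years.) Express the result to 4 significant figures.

d_A = 1/0.04299″ = 23.261 pc; d_B = 1/0.009890″ = 101.11 pc.
|d_B − d_A| = |101.11 − 23.261| = 77.849 pc = 77.849 × 3.262 ly = 253.94 ly.

253.9 ly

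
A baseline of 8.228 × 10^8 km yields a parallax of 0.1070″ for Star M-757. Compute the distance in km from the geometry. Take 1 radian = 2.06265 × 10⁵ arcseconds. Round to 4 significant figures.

1.586 × 10^15 km

θ = 0.1070″ = 0.1070/206265 = 5.1875 × 10^-7 rad.
d = B/θ = (8.228 × 10^8) / (5.1875 × 10^-7) = 1.5861 × 10^15 km.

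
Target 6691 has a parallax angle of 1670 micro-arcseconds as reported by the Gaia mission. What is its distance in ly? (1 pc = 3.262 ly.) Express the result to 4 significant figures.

p = 1670 micro-arcseconds = 0.001670 arcsec.
d = 1/p = 1/0.001670 = 598.8 pc.
In light-years: 598.8 × 3.262 = 1953.3 ly.

1953 ly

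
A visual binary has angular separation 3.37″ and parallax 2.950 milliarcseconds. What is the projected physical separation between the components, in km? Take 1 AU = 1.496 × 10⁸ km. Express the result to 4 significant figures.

1.709 × 10^11 km

d = 1/p = 1/0.002950″ = 338.98 pc.
At distance d (pc), an angle of θ arcsec spans θ·d AU: s = 3.37 × 338.98 = 1142.4 AU.
= 1142.4 × 1.496 × 10⁸ km = 1.7090 × 10^11 km.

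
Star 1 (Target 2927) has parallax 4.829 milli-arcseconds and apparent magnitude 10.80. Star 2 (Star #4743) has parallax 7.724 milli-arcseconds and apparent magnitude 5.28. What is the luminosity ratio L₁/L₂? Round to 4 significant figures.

d₁ = 1/p₁ = 1/0.004829″ = 207.08 pc; d₂ = 1/p₂ = 1/0.007724″ = 129.47 pc.
M₁ = m₁ − 5 log₁₀ d₁ + 5 = 10.80 − 11.5807 + 5 = 4.2193.
M₂ = 5.28 − 10.5608 + 5 = -0.2808.
L₁/L₂ = 10^(0.4(M₂ − M₁)) = 10^(0.4 × (-4.5001)) = 10^(-1.80004) = 0.015847.

L₁/L₂ = 0.01585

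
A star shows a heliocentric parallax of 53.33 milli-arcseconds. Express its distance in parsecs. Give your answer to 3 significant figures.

p = 53.33 milli-arcseconds = 0.05333 arcsec.
d = 1/p = 1/0.05333 = 18.751 pc.

18.8 pc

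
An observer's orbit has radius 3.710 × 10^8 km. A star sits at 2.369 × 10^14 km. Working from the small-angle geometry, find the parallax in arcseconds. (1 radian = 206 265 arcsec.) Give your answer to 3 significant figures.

θ ≈ B/d = (3.710 × 10^8) / (2.369 × 10^14) = 1.5661 × 10^-6 rad.
In arcseconds: 1.5661 × 10^-6 × 206265 = 0.32303″.

0.323 arcsec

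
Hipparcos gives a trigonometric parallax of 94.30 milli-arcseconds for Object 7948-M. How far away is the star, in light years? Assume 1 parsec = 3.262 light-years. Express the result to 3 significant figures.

34.6 light years

p = 94.30 milli-arcseconds = 0.09430 arcsec.
d = 1/p = 1/0.09430 = 10.604 pc.
In light-years: 10.604 × 3.262 = 34.59 ly.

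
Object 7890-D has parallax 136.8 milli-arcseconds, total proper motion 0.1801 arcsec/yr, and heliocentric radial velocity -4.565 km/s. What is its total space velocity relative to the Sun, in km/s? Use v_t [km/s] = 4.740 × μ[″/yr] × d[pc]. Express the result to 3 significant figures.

7.73 km/s

d = 1/p = 1/0.1368″ = 7.3099 pc.
v_t = 4.740 μ d = 4.740 × 0.1801 × 7.3099 = 6.2403 km/s.
v = √(v_r² + v_t²) = √((-4.565)² + 6.2403²) = √59.7806 = 7.7318 km/s.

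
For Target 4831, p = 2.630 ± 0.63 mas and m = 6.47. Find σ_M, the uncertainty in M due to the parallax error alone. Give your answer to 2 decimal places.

M = m − 5 log₁₀ d + 5 = m + 5 log₁₀ p + 5, so ∂M/∂p = 5/(p ln 10).
σ_M = (5/ln 10) · (σ_p/p) = 2.1715 × 0.63/2.630 = 2.1715 × 0.23954 = 0.52016.

σ_M = 0.52 mag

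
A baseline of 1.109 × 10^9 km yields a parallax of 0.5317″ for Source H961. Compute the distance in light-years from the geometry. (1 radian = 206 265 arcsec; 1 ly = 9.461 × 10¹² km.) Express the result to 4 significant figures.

θ = 0.5317″ = 0.5317/206265 = 2.5778 × 10^-6 rad.
d = B/θ = (1.109 × 10^9) / (2.5778 × 10^-6) = 4.3021 × 10^14 km = (4.3021 × 10^14) / (9.461 × 10^12) ly = 45.472 ly.

45.47 ly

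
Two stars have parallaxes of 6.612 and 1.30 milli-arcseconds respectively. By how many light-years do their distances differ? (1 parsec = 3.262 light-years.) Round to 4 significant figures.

d_A = 1/0.006612″ = 151.24 pc; d_B = 1/0.001300″ = 769.23 pc.
|d_B − d_A| = |769.23 − 151.24| = 617.99 pc = 617.99 × 3.262 ly = 2015.9 ly.

2016 ly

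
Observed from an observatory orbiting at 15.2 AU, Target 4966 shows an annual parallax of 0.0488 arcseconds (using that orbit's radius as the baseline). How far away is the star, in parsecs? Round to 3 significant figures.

311 pc

With baseline B (in AU) and parallax p (in arcsec), d = B/p parsecs.
d = 15.2 / 0.0488 = 311.48 pc.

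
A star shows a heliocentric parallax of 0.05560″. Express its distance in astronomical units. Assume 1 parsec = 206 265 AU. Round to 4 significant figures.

3.710 × 10^6 AU

d = 1/p = 1/0.05560 = 17.986 pc.
In AU: 17.986 × 206265 = 3.7099 × 10^6 AU.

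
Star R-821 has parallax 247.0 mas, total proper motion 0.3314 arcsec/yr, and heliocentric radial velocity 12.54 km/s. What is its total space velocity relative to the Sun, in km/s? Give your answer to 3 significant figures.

d = 1/p = 1/0.2470″ = 4.0486 pc.
v_t = 4.740 μ d = 4.740 × 0.3314 × 4.0486 = 6.3597 km/s.
v = √(v_r² + v_t²) = √(12.54² + 6.3597²) = √197.697 = 14.06 km/s.

14.1 km/s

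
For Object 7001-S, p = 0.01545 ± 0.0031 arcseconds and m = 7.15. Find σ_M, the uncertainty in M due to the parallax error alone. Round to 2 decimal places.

σ_M = 0.44 mag

M = m − 5 log₁₀ d + 5 = m + 5 log₁₀ p + 5, so ∂M/∂p = 5/(p ln 10).
σ_M = (5/ln 10) · (σ_p/p) = 2.1715 × 0.0031/0.01545 = 2.1715 × 0.20065 = 0.43571.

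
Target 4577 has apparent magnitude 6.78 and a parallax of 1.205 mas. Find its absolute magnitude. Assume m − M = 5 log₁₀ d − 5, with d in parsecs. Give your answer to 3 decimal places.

d = 1/p = 1/0.001205″ = 829.88 pc.
m − M = 5 log₁₀(829.88) − 5 = 14.5951 − 5 = 9.5951.
M = m − (m − M) = 6.78 − 9.5951 = -2.815.

M = -2.815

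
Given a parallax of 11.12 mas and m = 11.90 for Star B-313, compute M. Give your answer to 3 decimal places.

d = 1/p = 1/0.01112″ = 89.928 pc.
m − M = 5 log₁₀(89.928) − 5 = 9.7695 − 5 = 4.7695.
M = m − (m − M) = 11.90 − 4.7695 = 7.131.

M = 7.131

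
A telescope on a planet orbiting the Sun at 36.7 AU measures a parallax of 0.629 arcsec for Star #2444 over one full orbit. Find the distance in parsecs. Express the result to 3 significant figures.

58.3 pc

With baseline B (in AU) and parallax p (in arcsec), d = B/p parsecs.
d = 36.7 / 0.629 = 58.347 pc.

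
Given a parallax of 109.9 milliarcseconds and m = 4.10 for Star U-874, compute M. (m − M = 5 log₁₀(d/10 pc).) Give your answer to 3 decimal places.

d = 1/p = 1/0.1099″ = 9.0992 pc.
m − M = 5 log₁₀(9.0992) − 5 = 4.7950 − 5 = -0.2050.
M = m − (m − M) = 4.10 − (-0.2050) = 4.305.

M = 4.305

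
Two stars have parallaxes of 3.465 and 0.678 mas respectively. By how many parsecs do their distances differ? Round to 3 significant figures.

d_A = 1/0.003465″ = 288.6 pc; d_B = 1/0.0006780″ = 1474.9 pc.
|d_B − d_A| = |1474.9 − 288.6| = 1186.3 pc.

1190 pc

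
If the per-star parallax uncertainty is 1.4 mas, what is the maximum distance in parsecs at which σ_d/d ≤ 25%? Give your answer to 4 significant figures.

178.6 pc

σ_d/d = σ_p/p, so the condition is σ_p/p ≤ 0.25, i.e. p ≥ σ_p/0.25.
p_min = 1.4/0.25 = 5.6 mas = 0.0056 arcsec.
d_max = 1/p_min = 1/0.0056 = 178.57 pc.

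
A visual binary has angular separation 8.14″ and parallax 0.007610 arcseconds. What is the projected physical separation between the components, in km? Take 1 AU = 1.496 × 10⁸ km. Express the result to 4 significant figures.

d = 1/p = 1/0.007610″ = 131.41 pc.
At distance d (pc), an angle of θ arcsec spans θ·d AU: s = 8.14 × 131.41 = 1069.7 AU.
= 1069.7 × 1.496 × 10⁸ km = 1.6003 × 10^11 km.

1.600 × 10^11 km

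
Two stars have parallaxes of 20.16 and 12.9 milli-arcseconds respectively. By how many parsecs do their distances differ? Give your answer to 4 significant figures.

27.92 pc

d_A = 1/0.02016″ = 49.603 pc; d_B = 1/0.01290″ = 77.519 pc.
|d_B − d_A| = |77.519 − 49.603| = 27.916 pc.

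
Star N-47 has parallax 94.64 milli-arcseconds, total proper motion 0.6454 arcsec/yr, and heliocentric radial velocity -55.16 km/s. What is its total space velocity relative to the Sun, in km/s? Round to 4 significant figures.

d = 1/p = 1/0.09464″ = 10.566 pc.
v_t = 4.740 μ d = 4.740 × 0.6454 × 10.566 = 32.323 km/s.
v = √(v_r² + v_t²) = √((-55.16)² + 32.323²) = √4087.4 = 63.933 km/s.

63.93 km/s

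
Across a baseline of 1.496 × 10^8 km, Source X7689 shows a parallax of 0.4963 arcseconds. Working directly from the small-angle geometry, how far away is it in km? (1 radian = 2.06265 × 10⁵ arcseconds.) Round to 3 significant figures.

θ = 0.4963″ = 0.4963/206265 = 2.4061 × 10^-6 rad.
d = B/θ = (1.496 × 10^8) / (2.4061 × 10^-6) = 6.2175 × 10^13 km.

6.22 × 10^13 km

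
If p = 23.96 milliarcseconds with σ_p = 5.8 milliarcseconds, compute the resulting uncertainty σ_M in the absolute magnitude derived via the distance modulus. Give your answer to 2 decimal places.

M = m − 5 log₁₀ d + 5 = m + 5 log₁₀ p + 5, so ∂M/∂p = 5/(p ln 10).
σ_M = (5/ln 10) · (σ_p/p) = 2.1715 × 5.8/23.96 = 2.1715 × 0.24207 = 0.52566.

σ_M = 0.53 mag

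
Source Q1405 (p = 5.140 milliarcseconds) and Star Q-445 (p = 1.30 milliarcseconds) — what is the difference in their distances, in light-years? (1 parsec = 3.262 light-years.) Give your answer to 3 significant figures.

1870 ly

d_A = 1/0.005140″ = 194.55 pc; d_B = 1/0.001300″ = 769.23 pc.
|d_B − d_A| = |769.23 − 194.55| = 574.68 pc = 574.68 × 3.262 ly = 1874.6 ly.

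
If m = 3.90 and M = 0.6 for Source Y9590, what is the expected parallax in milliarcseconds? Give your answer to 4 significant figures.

m − M = 3.90 − 0.6 = 3.30.
d = 10^((m−M)/5 + 1) = 10^1.660 = 45.709 pc.
p = 1/d = 1/45.709 = 0.021878 arcsec = 21.878 mas.

21.88 mas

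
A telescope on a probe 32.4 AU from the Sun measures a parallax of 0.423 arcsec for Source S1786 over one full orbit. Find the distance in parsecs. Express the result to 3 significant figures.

With baseline B (in AU) and parallax p (in arcsec), d = B/p parsecs.
d = 32.4 / 0.423 = 76.596 pc.

76.6 pc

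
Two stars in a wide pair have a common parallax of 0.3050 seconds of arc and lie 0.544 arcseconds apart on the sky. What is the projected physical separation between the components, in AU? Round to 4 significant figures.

1.784 AU

d = 1/p = 1/0.3050″ = 3.2787 pc.
At distance d (pc), an angle of θ arcsec spans θ·d AU: s = 0.544 × 3.2787 = 1.7836 AU.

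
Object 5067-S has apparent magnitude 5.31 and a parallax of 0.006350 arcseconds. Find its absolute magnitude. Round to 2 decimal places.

d = 1/p = 1/0.006350″ = 157.48 pc.
m − M = 5 log₁₀(157.48) − 5 = 10.9861 − 5 = 5.9861.
M = m − (m − M) = 5.31 − 5.9861 = -0.68.

M = -0.68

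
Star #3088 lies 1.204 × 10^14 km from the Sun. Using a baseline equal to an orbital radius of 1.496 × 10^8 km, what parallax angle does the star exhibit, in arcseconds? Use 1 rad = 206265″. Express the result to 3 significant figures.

θ ≈ B/d = (1.496 × 10^8) / (1.204 × 10^14) = 1.2425 × 10^-6 rad.
In arcseconds: 1.2425 × 10^-6 × 206265 = 0.25628″.

0.256 arcsec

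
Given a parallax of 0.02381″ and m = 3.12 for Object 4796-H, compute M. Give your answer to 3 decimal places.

d = 1/p = 1/0.02381″ = 41.999 pc.
m − M = 5 log₁₀(41.999) − 5 = 8.1162 − 5 = 3.1162.
M = m − (m − M) = 3.12 − 3.1162 = 0.004.

M = 0.004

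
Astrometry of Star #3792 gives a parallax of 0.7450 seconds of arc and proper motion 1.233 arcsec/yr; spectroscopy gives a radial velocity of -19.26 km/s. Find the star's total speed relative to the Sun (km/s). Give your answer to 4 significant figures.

d = 1/p = 1/0.7450″ = 1.3423 pc.
v_t = 4.740 μ d = 4.740 × 1.233 × 1.3423 = 7.845 km/s.
v = √(v_r² + v_t²) = √((-19.26)² + 7.845²) = √432.492 = 20.796 km/s.

20.80 km/s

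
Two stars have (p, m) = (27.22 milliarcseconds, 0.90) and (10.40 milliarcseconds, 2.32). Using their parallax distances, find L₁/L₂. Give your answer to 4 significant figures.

L₁/L₂ = 0.5399

d₁ = 1/p₁ = 1/0.02722″ = 36.738 pc; d₂ = 1/p₂ = 1/0.01040″ = 96.154 pc.
M₁ = m₁ − 5 log₁₀ d₁ + 5 = 0.90 − 7.8256 + 5 = -1.9256.
M₂ = 2.32 − 9.9148 + 5 = -2.5948.
L₁/L₂ = 10^(0.4(M₂ − M₁)) = 10^(0.4 × (-0.6692)) = 10^(-0.26768) = 0.53991.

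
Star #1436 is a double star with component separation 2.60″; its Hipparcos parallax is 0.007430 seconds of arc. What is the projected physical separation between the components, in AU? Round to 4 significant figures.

349.9 AU

d = 1/p = 1/0.007430″ = 134.59 pc.
At distance d (pc), an angle of θ arcsec spans θ·d AU: s = 2.60 × 134.59 = 349.93 AU.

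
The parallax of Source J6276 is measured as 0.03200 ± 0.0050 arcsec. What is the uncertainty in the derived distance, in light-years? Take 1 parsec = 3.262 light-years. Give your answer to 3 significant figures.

d = 1/p, so σ_d = σ_p / p².
σ_d = 0.00500 / (0.03200)² = 0.00500 / 0.001024 = 4.8828 pc = 4.8828 × 3.262 ly = 15.928 ly.

15.9 ly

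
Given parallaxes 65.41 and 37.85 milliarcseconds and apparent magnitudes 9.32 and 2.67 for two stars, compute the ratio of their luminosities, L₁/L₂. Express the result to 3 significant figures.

d₁ = 1/p₁ = 1/0.06541″ = 15.288 pc; d₂ = 1/p₂ = 1/0.03785″ = 26.42 pc.
M₁ = m₁ − 5 log₁₀ d₁ + 5 = 9.32 − 5.9218 + 5 = 8.3982.
M₂ = 2.67 − 7.1097 + 5 = 0.5603.
L₁/L₂ = 10^(0.4(M₂ − M₁)) = 10^(0.4 × (-7.8379)) = 10^(-3.13516) = 0.00073255.

L₁/L₂ = 0.000733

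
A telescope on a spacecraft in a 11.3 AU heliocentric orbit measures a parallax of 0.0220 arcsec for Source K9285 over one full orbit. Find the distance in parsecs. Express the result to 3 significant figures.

With baseline B (in AU) and parallax p (in arcsec), d = B/p parsecs.
d = 11.3 / 0.0220 = 513.64 pc.

514 pc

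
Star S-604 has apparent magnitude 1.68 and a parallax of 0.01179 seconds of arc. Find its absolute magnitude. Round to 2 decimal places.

d = 1/p = 1/0.01179″ = 84.818 pc.
m − M = 5 log₁₀(84.818) − 5 = 9.6424 − 5 = 4.6424.
M = m − (m − M) = 1.68 − 4.6424 = -2.96.

M = -2.96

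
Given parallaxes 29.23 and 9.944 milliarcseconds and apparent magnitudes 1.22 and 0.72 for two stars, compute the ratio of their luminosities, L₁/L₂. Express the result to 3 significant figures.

d₁ = 1/p₁ = 1/0.02923″ = 34.211 pc; d₂ = 1/p₂ = 1/0.009944″ = 100.56 pc.
M₁ = m₁ − 5 log₁₀ d₁ + 5 = 1.22 − 7.6708 + 5 = -1.4508.
M₂ = 0.72 − 10.0121 + 5 = -4.2921.
L₁/L₂ = 10^(0.4(M₂ − M₁)) = 10^(0.4 × (-2.8413)) = 10^(-1.13652) = 0.073026.

L₁/L₂ = 0.0730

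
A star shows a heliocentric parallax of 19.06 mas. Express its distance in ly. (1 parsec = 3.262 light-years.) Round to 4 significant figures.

171.1 ly

p = 19.06 mas = 0.01906 arcsec.
d = 1/p = 1/0.01906 = 52.466 pc.
In light-years: 52.466 × 3.262 = 171.14 ly.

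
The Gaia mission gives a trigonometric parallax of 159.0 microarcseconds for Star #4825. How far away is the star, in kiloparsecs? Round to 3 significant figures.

6.29 kpc

p = 159.0 microarcseconds = 0.0001590 arcsec.
d = 1/p = 1/0.0001590 = 6289.3 pc.
= 6.2893 kpc.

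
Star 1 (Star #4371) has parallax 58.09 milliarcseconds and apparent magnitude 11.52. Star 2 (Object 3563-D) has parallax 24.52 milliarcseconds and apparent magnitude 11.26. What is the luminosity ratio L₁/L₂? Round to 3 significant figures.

L₁/L₂ = 0.140

d₁ = 1/p₁ = 1/0.05809″ = 17.215 pc; d₂ = 1/p₂ = 1/0.02452″ = 40.783 pc.
M₁ = m₁ − 5 log₁₀ d₁ + 5 = 11.52 − 6.1795 + 5 = 10.3405.
M₂ = 11.26 − 8.0524 + 5 = 8.2076.
L₁/L₂ = 10^(0.4(M₂ − M₁)) = 10^(0.4 × (-2.1329)) = 10^(-0.85316) = 0.14023.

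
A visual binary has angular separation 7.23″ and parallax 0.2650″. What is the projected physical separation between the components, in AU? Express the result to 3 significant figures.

27.3 AU

d = 1/p = 1/0.2650″ = 3.7736 pc.
At distance d (pc), an angle of θ arcsec spans θ·d AU: s = 7.23 × 3.7736 = 27.283 AU.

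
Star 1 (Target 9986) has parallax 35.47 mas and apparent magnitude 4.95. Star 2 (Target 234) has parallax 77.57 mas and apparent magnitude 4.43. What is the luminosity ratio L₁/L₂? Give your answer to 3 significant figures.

d₁ = 1/p₁ = 1/0.03547″ = 28.193 pc; d₂ = 1/p₂ = 1/0.07757″ = 12.892 pc.
M₁ = m₁ − 5 log₁₀ d₁ + 5 = 4.95 − 7.2507 + 5 = 2.6993.
M₂ = 4.43 − 5.5516 + 5 = 3.8784.
L₁/L₂ = 10^(0.4(M₂ − M₁)) = 10^(0.4 × 1.1791) = 10^0.47164 = 2.9624.

L₁/L₂ = 2.96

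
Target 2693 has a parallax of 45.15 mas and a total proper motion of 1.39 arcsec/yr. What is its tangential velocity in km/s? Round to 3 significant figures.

d = 1/p = 1/0.04515″ = 22.148 pc.
v_t = 4.74 × μ × d = 4.74 × 1.39 × 22.148 = 145.92 km/s.

146 km/s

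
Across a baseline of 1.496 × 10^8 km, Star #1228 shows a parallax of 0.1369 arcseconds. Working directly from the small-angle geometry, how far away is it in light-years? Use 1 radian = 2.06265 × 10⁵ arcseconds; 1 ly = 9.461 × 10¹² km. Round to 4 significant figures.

θ = 0.1369″ = 0.1369/206265 = 6.6371 × 10^-7 rad.
d = B/θ = (1.496 × 10^8) / (6.6371 × 10^-7) = 2.2540 × 10^14 km = (2.2540 × 10^14) / (9.461 × 10^12) ly = 23.824 ly.

23.82 ly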